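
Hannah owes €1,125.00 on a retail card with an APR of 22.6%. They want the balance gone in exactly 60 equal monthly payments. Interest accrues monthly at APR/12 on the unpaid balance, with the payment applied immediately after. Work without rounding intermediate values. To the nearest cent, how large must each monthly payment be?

Monthly rate r = 22.6%/12 = 1.88333% = 0.0188333.
Level-payment amortization: P = B₀·r / (1 − (1+r)^(−n)) = 1125.00·0.0188333 / (1 − 1.01883^(−60)).
Denominator 1 − (1+r)^(−60) = 0.673554057.
P = 21.1875 / 0.673554057 ≈ 31.46.

€31.46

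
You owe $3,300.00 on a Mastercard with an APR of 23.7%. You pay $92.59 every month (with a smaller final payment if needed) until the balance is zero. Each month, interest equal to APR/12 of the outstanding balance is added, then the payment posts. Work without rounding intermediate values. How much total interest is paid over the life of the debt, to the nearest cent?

$2,462.17

Monthly rate r = 23.7%/12 = 1.975% = 0.01975.
Payoff takes n = ⌈−ln(1 − rB₀/P)/ln(1+r)⌉ = ⌈62.231⌉ = 63 payments; the last is $21.59.
Total paid = 62·$92.59 + $21.59 = $5,762.17.
Total interest = total paid − principal = $5,762.17 − $3,300.00 = $2,462.17.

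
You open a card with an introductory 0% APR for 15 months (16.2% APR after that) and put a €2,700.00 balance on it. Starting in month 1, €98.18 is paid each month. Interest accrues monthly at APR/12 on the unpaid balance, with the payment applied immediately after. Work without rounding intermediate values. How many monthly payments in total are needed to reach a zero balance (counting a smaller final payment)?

Promo months 1–15 at r₀ = 0%/12 = 0; months 16+ at r₁ = 16.2%/12 = 0.0135.
After month 15 (no interest yet): B = €2,700.00 − 15·€98.18 = €1,227.30.
Then at r₁ with €98.18/mo: n₂ = −ln(1 − r₁·B/P)/ln(1+r₁) ≈ 13.78 → 14 more payments.

29 payments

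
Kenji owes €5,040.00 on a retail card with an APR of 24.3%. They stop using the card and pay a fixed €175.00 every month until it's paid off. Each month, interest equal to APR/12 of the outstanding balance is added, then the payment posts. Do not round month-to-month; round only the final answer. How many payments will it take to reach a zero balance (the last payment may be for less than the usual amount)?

44 months

Monthly rate r = 24.3%/12 = 2.025% = 0.02025.
Recurrence: B ← B·(1+r) − €175.00.
Month 1: interest €102.06; balance after payment €4,967.06.
Month 2: interest €100.58; balance after payment €4,892.64.
Closed form: n = −ln(1 − rB₀/P)/ln(1+r) = −ln(0.4168)/ln(1.02025) ≈ 43.653, so the balance reaches zero during payment 44.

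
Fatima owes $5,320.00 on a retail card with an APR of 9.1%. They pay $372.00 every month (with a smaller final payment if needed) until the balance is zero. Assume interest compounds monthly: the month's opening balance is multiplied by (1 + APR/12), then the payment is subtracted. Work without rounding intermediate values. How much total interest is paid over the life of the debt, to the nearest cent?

Monthly rate r = 9.1%/12 = 0.758333% = 0.00758333.
Payoff takes n = ⌈−ln(1 − rB₀/P)/ln(1+r)⌉ = ⌈15.195⌉ = 16 payments; the last is $72.74.
Total paid = 15·$372.00 + $72.74 = $5,652.74.
Total interest = total paid − principal = $5,652.74 − $5,320.00 = $332.74.

$332.74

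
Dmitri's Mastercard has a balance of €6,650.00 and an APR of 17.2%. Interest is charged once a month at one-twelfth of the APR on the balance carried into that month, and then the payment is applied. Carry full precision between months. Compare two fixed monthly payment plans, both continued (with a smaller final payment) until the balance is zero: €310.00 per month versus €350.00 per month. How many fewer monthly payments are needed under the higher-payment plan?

3 fewer payments

Monthly rate r = 17.2%/12 = 1.43333% = 0.0143333.
At €310.00/mo: n = ⌈−ln(1 − rB₀/P)/ln(1+r)⌉ = 26 payments (last €253.41); total interest = total paid − €6,650.00 = €1,353.41.
At €350.00/mo: 23 payments (last €119.03); total interest €1,169.03.
Payments saved = 26 − 23 = 3.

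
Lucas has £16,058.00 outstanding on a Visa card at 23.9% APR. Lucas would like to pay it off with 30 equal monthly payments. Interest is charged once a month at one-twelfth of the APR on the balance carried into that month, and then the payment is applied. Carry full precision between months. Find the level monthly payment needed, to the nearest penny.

Monthly rate r = 23.9%/12 = 1.99167% = 0.0199167.
Level-payment amortization: P = B₀·r / (1 − (1+r)^(−n)) = 16058.00·0.0199167 / (1 − 1.01992^(−30)).
Denominator 1 − (1+r)^(−30) = 0.446574281.
P = 319.822 / 0.446574281 ≈ 716.17.

£716.17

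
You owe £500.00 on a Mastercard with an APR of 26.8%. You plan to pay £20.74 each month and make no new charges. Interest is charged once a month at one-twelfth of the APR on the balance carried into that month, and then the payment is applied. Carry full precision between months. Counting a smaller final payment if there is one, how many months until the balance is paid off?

36 months

Monthly rate r = 26.8%/12 = 2.23333% = 0.0223333.
Recurrence: B ← B·(1+r) − £20.74.
Month 1: interest £11.17; balance after payment £490.43.
Month 2: interest £10.95; balance after payment £480.64.
Closed form: n = −ln(1 − rB₀/P)/ln(1+r) = −ln(0.46159)/ln(1.02233) ≈ 35.001, so the balance reaches zero during payment 36.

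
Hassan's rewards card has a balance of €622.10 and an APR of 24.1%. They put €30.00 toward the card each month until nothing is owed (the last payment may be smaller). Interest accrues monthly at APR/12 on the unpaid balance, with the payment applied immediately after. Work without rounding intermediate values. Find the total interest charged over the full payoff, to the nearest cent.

€190.59

Monthly rate r = 24.1%/12 = 2.00833% = 0.0200833.
Payoff takes n = ⌈−ln(1 − rB₀/P)/ln(1+r)⌉ = ⌈27.089⌉ = 28 payments; the last is €2.69.
Total paid = 27·€30.00 + €2.69 = €812.69.
Total interest = total paid − principal = €812.69 − €622.10 = €190.59.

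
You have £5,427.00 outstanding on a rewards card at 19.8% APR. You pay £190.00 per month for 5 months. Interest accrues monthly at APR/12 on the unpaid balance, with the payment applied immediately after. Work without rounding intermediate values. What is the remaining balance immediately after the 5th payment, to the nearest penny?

Monthly rate r = 19.8%/12 = 1.65% = 0.0165.
Each month: B ← B·(1+r) − £190.00.
Month 1: interest £89.55; balance after payment £5,326.55.
Month 2: interest £87.89; balance after payment £5,224.43.
Month 3: interest £86.20; balance after payment £5,120.64.
Month 4: interest £84.49; balance after payment £5,015.13.
Month 5: interest £82.75; balance after payment £4,907.88.

£4,907.88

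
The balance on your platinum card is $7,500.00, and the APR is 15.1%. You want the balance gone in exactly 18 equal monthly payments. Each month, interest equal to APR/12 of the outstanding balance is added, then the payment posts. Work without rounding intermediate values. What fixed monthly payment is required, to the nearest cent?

Monthly rate r = 15.1%/12 = 1.25833% = 0.0125833.
Level-payment amortization: P = B₀·r / (1 − (1+r)^(−n)) = 7500.00·0.0125833 / (1 − 1.01258^(−18)).
Denominator 1 − (1+r)^(−18) = 0.201553074.
P = 94.375 / 0.201553074 ≈ 468.24.

$468.24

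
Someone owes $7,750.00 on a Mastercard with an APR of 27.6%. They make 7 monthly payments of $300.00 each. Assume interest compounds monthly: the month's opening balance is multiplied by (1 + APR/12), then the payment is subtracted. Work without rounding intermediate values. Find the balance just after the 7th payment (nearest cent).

Monthly rate r = 27.6%/12 = 2.3% = 0.023.
Each month: B ← B·(1+r) − $300.00.
Month 1: interest $178.25; balance after payment $7,628.25.
Month 2: interest $175.45; balance after payment $7,503.70.
Month 3: interest $172.59; balance after payment $7,376.28.
Month 4: interest $169.65; balance after payment $7,245.94.
Month 5: interest $166.66; balance after payment $7,112.60.
Month 6: interest $163.59; balance after payment $6,976.19.
Month 7: interest $160.45; balance after payment $6,836.64.

$6,836.64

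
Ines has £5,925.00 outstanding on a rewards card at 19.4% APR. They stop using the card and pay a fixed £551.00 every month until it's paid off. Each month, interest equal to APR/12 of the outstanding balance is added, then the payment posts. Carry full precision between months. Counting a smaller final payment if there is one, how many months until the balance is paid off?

Monthly rate r = 19.4%/12 = 1.61667% = 0.0161667.
Recurrence: B ← B·(1+r) − £551.00.
Month 1: interest £95.79; balance after payment £5,469.79.
Month 2: interest £88.43; balance after payment £5,007.22.
Closed form: n = −ln(1 − rB₀/P)/ln(1+r) = −ln(0.82616)/ln(1.01617) ≈ 11.908, so the balance reaches zero during payment 12.

12 payments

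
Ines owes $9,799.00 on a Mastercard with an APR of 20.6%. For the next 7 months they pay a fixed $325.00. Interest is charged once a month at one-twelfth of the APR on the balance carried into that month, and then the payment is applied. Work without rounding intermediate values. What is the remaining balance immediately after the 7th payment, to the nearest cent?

$8,643.35

Monthly rate r = 20.6%/12 = 1.71667% = 0.0171667.
Each month: B ← B·(1+r) − $325.00.
Month 1: interest $168.22; balance after payment $9,642.22.
Month 2: interest $165.52; balance after payment $9,482.74.
Month 3: interest $162.79; balance after payment $9,320.53.
Month 4: interest $160.00; balance after payment $9,155.53.
Month 5: interest $157.17; balance after payment $8,987.70.
Month 6: interest $154.29; balance after payment $8,816.99.
Month 7: interest $151.36; balance after payment $8,643.35.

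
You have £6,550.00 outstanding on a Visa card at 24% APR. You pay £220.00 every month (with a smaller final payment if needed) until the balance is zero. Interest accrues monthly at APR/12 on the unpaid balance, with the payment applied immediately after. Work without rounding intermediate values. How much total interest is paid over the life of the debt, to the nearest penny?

£3,504.58

Monthly rate r = 24%/12 = 2% = 0.02.
Payoff takes n = ⌈−ln(1 − rB₀/P)/ln(1+r)⌉ = ⌈45.701⌉ = 46 payments; the last is £154.58.
Total paid = 45·£220.00 + £154.58 = £10,054.58.
Total interest = total paid − principal = £10,054.58 − £6,550.00 = £3,504.58.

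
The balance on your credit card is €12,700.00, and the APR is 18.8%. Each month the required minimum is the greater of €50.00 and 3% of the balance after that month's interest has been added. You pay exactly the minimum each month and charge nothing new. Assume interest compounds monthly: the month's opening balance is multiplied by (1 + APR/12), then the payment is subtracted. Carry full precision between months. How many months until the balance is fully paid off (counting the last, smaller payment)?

Monthly rate r = 18.8%/12 = 1.56667% = 0.0156667.
While 3% of the post-interest balance exceeds €50.00, each month B ← (B·(1+r))·(1 − 0.03), i.e. B shrinks by the factor (1+r)·0.97 = 0.9852.
This holds for months 1–138. Entering month 139 the balance is €1,621.69; 3% of the post-interest balance is now below €50.00, so the flat €50.00 minimum applies from here.
From month 139 a fixed €50.00 at rate r clears €1,621.69 in 46 more payments. Total: 138 + 46 = 184 months.

184 months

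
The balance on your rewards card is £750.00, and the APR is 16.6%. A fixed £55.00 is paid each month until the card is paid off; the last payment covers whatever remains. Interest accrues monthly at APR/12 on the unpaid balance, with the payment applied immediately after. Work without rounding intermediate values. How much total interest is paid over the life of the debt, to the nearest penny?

£86.92

Monthly rate r = 16.6%/12 = 1.38333% = 0.0138333.
Payoff takes n = ⌈−ln(1 − rB₀/P)/ln(1+r)⌉ = ⌈15.216⌉ = 16 payments; the last is £11.92.
Total paid = 15·£55.00 + £11.92 = £836.92.
Total interest = total paid − principal = £836.92 − £750.00 = £86.92.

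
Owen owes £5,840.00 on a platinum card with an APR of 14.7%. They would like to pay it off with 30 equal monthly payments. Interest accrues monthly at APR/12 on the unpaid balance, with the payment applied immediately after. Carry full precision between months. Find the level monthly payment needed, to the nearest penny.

£233.80

Monthly rate r = 14.7%/12 = 1.225% = 0.01225.
Level-payment amortization: P = B₀·r / (1 − (1+r)^(−n)) = 5840.00·0.01225 / (1 − 1.01225^(−30)).
Denominator 1 − (1+r)^(−30) = 0.305988868.
P = 71.54 / 0.305988868 ≈ 233.80.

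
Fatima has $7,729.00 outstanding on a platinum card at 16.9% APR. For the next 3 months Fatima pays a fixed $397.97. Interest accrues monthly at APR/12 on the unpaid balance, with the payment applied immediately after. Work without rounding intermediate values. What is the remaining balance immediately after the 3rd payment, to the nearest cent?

Monthly rate r = 16.9%/12 = 1.40833% = 0.0140833.
Each month: B ← B·(1+r) − $397.97.
Month 1: interest $108.85; balance after payment $7,439.88.
Month 2: interest $104.78; balance after payment $7,146.69.
Month 3: interest $100.65; balance after payment $6,849.37.

$6,849.37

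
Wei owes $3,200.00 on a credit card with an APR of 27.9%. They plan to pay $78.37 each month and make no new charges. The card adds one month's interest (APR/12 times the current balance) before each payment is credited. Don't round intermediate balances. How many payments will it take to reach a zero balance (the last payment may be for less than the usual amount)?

130 months

Monthly rate r = 27.9%/12 = 2.325% = 0.02325.
Recurrence: B ← B·(1+r) − $78.37.
Month 1: interest $74.40; balance after payment $3,196.03.
Month 2: interest $74.31; balance after payment $3,191.97.
Closed form: n = −ln(1 − rB₀/P)/ln(1+r) = −ln(0.050657)/ln(1.02325) ≈ 129.773, so the balance reaches zero during payment 130.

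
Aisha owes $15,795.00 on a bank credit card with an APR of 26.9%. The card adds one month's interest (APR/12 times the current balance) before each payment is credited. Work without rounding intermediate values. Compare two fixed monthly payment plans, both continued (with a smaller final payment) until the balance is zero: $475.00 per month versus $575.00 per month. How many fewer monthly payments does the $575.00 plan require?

18 fewer payments

Monthly rate r = 26.9%/12 = 2.24167% = 0.0224167.
At $475.00/mo: n = ⌈−ln(1 − rB₀/P)/ln(1+r)⌉ = 62 payments (last $339.56); total interest = total paid − $15,795.00 = $13,519.56.
At $575.00/mo: 44 payments (last $85.31); total interest $9,015.31.
Payments saved = 62 − 44 = 18.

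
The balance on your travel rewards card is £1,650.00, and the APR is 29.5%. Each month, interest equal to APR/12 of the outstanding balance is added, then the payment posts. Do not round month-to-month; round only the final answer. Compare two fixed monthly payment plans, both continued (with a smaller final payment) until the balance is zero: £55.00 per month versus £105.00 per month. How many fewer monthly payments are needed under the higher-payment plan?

Monthly rate r = 29.5%/12 = 2.45833% = 0.0245833.
At £55.00/mo: n = ⌈−ln(1 − rB₀/P)/ln(1+r)⌉ = 56 payments (last £4.06); total interest = total paid − £1,650.00 = £1,379.06.
At £105.00/mo: 21 payments (last £11.12); total interest £461.12.
Payments saved = 56 − 21 = 35.

35 fewer payments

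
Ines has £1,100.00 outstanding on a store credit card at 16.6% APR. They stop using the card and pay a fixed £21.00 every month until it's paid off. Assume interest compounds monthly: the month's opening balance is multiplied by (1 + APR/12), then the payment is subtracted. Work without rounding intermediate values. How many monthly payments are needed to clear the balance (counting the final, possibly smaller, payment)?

Monthly rate r = 16.6%/12 = 1.38333% = 0.0138333.
Recurrence: B ← B·(1+r) − £21.00.
Month 1: interest £15.22; balance after payment £1,094.22.
Month 2: interest £15.14; balance after payment £1,088.35.
Closed form: n = −ln(1 − rB₀/P)/ln(1+r) = −ln(0.2754)/ln(1.01383) ≈ 93.863, so the balance reaches zero during payment 94.

94 months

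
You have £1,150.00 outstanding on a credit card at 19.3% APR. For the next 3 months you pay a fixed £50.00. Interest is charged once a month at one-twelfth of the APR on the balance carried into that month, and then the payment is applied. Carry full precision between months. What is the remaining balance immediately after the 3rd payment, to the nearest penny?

£1,053.96

Monthly rate r = 19.3%/12 = 1.60833% = 0.0160833.
Each month: B ← B·(1+r) − £50.00.
Month 1: interest £18.50; balance after payment £1,118.50.
Month 2: interest £17.99; balance after payment £1,086.48.
Month 3: interest £17.47; balance after payment £1,053.96.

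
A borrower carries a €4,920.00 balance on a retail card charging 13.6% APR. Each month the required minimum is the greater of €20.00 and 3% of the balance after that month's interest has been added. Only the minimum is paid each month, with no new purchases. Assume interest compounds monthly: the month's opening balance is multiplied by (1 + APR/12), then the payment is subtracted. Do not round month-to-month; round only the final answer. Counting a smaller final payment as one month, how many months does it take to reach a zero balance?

Monthly rate r = 13.6%/12 = 1.13333% = 0.0113333.
While 3% of the post-interest balance exceeds €20.00, each month B ← (B·(1+r))·(1 − 0.03), i.e. B shrinks by the factor (1+r)·0.97 = 0.98099.
This holds for months 1–105. Entering month 106 the balance is €656.00; 3% of the post-interest balance is now below €20.00, so the flat €20.00 minimum applies from here.
From month 106 a fixed €20.00 at rate r clears €656.00 in 42 more payments. Total: 105 + 42 = 147 months.

147 months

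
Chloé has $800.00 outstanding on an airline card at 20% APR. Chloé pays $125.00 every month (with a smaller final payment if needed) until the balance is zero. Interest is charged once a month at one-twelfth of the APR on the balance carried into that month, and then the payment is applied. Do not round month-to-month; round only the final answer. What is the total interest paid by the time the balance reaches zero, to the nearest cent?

$53.15

Monthly rate r = 20%/12 = 1.66667% = 0.0166667.
Payoff takes n = ⌈−ln(1 − rB₀/P)/ln(1+r)⌉ = ⌈6.824⌉ = 7 payments; the last is $103.15.
Total paid = 6·$125.00 + $103.15 = $853.15.
Total interest = total paid − principal = $853.15 − $800.00 = $53.15.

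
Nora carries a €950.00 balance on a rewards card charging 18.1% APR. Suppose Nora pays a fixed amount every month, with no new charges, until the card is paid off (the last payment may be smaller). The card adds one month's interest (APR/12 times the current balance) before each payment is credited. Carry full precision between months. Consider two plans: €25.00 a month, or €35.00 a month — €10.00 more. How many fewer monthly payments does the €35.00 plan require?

Monthly rate r = 18.1%/12 = 1.50833% = 0.0150833.
At €25.00/mo: n = ⌈−ln(1 − rB₀/P)/ln(1+r)⌉ = 57 payments (last €21.73); total interest = total paid − €950.00 = €471.73.
At €35.00/mo: 36 payments (last €6.23); total interest €281.23.
Payments saved = 57 − 36 = 21.

21 fewer payments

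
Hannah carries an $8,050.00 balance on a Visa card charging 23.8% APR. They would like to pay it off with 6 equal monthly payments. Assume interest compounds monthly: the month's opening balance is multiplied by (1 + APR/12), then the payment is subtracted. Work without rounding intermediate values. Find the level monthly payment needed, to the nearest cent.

Monthly rate r = 23.8%/12 = 1.98333% = 0.0198333.
Level-payment amortization: P = B₀·r / (1 − (1+r)^(−n)) = 8050.00·0.0198333 / (1 − 1.01983^(−6)).
Denominator 1 − (1+r)^(−6) = 0.11115756.
P = 159.658 / 0.11115756 ≈ 1436.32.

$1,436.32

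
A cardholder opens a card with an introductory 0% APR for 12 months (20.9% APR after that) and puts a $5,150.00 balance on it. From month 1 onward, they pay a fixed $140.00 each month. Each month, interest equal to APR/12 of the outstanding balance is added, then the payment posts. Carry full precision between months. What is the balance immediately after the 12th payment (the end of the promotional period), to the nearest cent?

Promo months 1–12 at r₀ = 0%/12 = 0; months 13+ at r₁ = 20.9%/12 = 0.0174167.
After month 12 (no interest yet): B = $5,150.00 − 12·$140.00 = $3,470.00.

$3,470.00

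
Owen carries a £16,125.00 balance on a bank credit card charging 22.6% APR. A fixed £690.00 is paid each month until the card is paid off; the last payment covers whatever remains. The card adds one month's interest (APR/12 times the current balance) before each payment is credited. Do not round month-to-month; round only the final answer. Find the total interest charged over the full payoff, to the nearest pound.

Monthly rate r = 22.6%/12 = 1.88333% = 0.0188333.
Payoff takes n = ⌈−ln(1 − rB₀/P)/ln(1+r)⌉ = ⌈31.088⌉ = 32 payments; the last is £61.22.
Total paid = 31·£690.00 + £61.22 = £21,451.22.
Total interest = total paid − principal = £21,451.22 − £16,125.00 = £5,326.22.

£5,326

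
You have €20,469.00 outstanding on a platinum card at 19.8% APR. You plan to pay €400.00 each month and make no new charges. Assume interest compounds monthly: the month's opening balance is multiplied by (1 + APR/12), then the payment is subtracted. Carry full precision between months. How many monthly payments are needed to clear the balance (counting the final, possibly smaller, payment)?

Monthly rate r = 19.8%/12 = 1.65% = 0.0165.
Recurrence: B ← B·(1+r) − €400.00.
Month 1: interest €337.74; balance after payment €20,406.74.
Month 2: interest €336.71; balance after payment €20,343.45.
Closed form: n = −ln(1 − rB₀/P)/ln(1+r) = −ln(0.15565)/ln(1.0165) ≈ 113.662, so the balance reaches zero during payment 114.

114 payments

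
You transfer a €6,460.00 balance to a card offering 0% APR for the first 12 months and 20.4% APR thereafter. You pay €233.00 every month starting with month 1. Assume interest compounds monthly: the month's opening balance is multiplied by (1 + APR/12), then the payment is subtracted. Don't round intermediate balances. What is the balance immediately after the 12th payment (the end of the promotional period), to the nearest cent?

€3,664.00

Promo months 1–12 at r₀ = 0%/12 = 0; months 13+ at r₁ = 20.4%/12 = 0.017.
After month 12 (no interest yet): B = €6,460.00 − 12·€233.00 = €3,664.00.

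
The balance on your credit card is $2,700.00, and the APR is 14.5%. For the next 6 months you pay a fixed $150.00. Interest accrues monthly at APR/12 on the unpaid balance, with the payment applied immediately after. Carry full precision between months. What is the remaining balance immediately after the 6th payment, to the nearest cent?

Monthly rate r = 14.5%/12 = 1.20833% = 0.0120833.
Each month: B ← B·(1+r) − $150.00.
Month 1: interest $32.62; balance after payment $2,582.62.
Month 2: interest $31.21; balance after payment $2,463.83.
Month 3: interest $29.77; balance after payment $2,343.60.
Month 4: interest $28.32; balance after payment $2,221.92.
Month 5: interest $26.85; balance after payment $2,098.77.
Month 6: interest $25.36; balance after payment $1,974.13.

$1,974.13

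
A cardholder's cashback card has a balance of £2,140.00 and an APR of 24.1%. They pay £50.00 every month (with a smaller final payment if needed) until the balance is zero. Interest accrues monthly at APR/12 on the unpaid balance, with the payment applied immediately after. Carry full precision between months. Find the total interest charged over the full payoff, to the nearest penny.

£2,796.21

Monthly rate r = 24.1%/12 = 2.00833% = 0.0200833.
Payoff takes n = ⌈−ln(1 − rB₀/P)/ln(1+r)⌉ = ⌈98.722⌉ = 99 payments; the last is £36.21.
Total paid = 98·£50.00 + £36.21 = £4,936.21.
Total interest = total paid − principal = £4,936.21 − £2,140.00 = £2,796.21.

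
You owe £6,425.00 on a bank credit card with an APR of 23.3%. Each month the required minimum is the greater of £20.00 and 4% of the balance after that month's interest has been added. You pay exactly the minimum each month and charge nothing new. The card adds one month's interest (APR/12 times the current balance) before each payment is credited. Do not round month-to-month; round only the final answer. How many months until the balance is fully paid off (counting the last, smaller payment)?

Monthly rate r = 23.3%/12 = 1.94167% = 0.0194167.
While 4% of the post-interest balance exceeds £20.00, each month B ← (B·(1+r))·(1 − 0.04), i.e. B shrinks by the factor (1+r)·0.96 = 0.97864.
This holds for months 1–120. Entering month 121 the balance is £481.54; 4% of the post-interest balance is now below £20.00, so the flat £20.00 minimum applies from here.
From month 121 a fixed £20.00 at rate r clears £481.54 in 33 more payments. Total: 120 + 33 = 153 months.

153 months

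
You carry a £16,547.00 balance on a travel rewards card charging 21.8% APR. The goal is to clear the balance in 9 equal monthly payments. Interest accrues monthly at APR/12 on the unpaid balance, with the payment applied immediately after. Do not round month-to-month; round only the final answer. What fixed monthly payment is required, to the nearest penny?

£2,009.56

Monthly rate r = 21.8%/12 = 1.81667% = 0.0181667.
Level-payment amortization: P = B₀·r / (1 − (1+r)^(−n)) = 16547.00·0.0181667 / (1 − 1.01817^(−9)).
Denominator 1 − (1+r)^(−9) = 0.149586536.
P = 300.604 / 0.149586536 ≈ 2009.56.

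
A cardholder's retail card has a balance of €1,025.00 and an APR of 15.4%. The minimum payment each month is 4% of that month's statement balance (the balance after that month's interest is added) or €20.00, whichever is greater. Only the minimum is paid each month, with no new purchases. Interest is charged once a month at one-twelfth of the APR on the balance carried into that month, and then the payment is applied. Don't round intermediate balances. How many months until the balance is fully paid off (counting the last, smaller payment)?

Monthly rate r = 15.4%/12 = 1.28333% = 0.0128333.
While 4% of the post-interest balance exceeds €20.00, each month B ← (B·(1+r))·(1 − 0.04), i.e. B shrinks by the factor (1+r)·0.96 = 0.97232.
This holds for months 1–27. Entering month 28 the balance is €480.37; 4% of the post-interest balance is now below €20.00, so the flat €20.00 minimum applies from here.
From month 28 a fixed €20.00 at rate r clears €480.37 in 29 more payments. Total: 27 + 29 = 56 months.

56 months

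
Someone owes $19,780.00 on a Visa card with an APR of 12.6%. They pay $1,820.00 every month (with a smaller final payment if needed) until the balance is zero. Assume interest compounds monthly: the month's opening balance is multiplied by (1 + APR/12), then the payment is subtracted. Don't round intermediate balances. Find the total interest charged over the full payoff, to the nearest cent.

Monthly rate r = 12.6%/12 = 1.05% = 0.0105.
Payoff takes n = ⌈−ln(1 − rB₀/P)/ln(1+r)⌉ = ⌈11.600⌉ = 12 payments; the last is $1,094.90.
Total paid = 11·$1,820.00 + $1,094.90 = $21,114.90.
Total interest = total paid − principal = $21,114.90 − $19,780.00 = $1,334.90.

$1,334.90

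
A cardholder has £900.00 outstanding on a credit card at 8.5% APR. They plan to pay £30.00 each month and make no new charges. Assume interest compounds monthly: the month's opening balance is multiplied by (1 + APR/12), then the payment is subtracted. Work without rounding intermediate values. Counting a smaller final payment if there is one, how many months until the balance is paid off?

Monthly rate r = 8.5%/12 = 0.708333% = 0.00708333.
Recurrence: B ← B·(1+r) − £30.00.
Month 1: interest £6.38; balance after payment £876.38.
Month 2: interest £6.21; balance after payment £852.58.
Closed form: n = −ln(1 − rB₀/P)/ln(1+r) = −ln(0.7875)/ln(1.00708) ≈ 33.845, so the balance reaches zero during payment 34.

34 payments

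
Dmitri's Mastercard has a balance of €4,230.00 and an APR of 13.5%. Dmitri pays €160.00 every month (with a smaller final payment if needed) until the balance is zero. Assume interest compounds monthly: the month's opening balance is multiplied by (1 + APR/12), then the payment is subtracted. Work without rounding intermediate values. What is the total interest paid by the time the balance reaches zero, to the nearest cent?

Monthly rate r = 13.5%/12 = 1.125% = 0.01125.
Payoff takes n = ⌈−ln(1 − rB₀/P)/ln(1+r)⌉ = ⌈31.554⌉ = 32 payments; the last is €88.83.
Total paid = 31·€160.00 + €88.83 = €5,048.83.
Total interest = total paid − principal = €5,048.83 − €4,230.00 = €818.83.

€818.83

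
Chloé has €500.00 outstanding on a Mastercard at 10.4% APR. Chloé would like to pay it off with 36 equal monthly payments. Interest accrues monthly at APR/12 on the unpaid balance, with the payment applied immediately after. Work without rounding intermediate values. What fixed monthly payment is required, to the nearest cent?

€16.23

Monthly rate r = 10.4%/12 = 0.866667% = 0.00866667.
Level-payment amortization: P = B₀·r / (1 − (1+r)^(−n)) = 500.00·0.00866667 / (1 − 1.00867^(−36)).
Denominator 1 − (1+r)^(−36) = 0.267033852.
P = 4.33333 / 0.267033852 ≈ 16.23.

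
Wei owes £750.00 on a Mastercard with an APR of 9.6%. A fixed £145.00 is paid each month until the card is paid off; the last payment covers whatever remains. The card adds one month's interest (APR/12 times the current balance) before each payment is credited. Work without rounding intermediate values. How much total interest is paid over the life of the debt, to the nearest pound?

Monthly rate r = 9.6%/12 = 0.8% = 0.008.
Payoff takes n = ⌈−ln(1 − rB₀/P)/ln(1+r)⌉ = ⌈5.304⌉ = 6 payments; the last is £44.14.
Total paid = 5·£145.00 + £44.14 = £769.14.
Total interest = total paid − principal = £769.14 − £750.00 = £19.14.

£19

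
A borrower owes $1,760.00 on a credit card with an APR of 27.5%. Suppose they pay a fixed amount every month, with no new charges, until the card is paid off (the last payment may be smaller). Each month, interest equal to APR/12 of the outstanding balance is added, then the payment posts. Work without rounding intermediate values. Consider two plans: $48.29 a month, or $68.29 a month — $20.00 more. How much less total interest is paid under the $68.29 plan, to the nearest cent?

$1,151.28

Monthly rate r = 27.5%/12 = 2.29167% = 0.0229167.
At $48.29/mo: n = ⌈−ln(1 − rB₀/P)/ln(1+r)⌉ = 80 payments (last $28.33); total interest = total paid − $1,760.00 = $2,083.24.
At $68.29/mo: 40 payments (last $28.65); total interest $931.96.
Interest saved = $2,083.24 − $931.96 = $1,151.28.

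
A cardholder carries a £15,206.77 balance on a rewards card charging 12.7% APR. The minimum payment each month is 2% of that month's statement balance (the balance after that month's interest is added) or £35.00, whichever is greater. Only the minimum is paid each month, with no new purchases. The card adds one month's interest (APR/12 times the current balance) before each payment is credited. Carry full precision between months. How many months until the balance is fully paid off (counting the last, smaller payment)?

295 months

Monthly rate r = 12.7%/12 = 1.05833% = 0.0105833.
While 2% of the post-interest balance exceeds £35.00, each month B ← (B·(1+r))·(1 − 0.02), i.e. B shrinks by the factor (1+r)·0.98 = 0.99037.
This holds for months 1–225. Entering month 226 the balance is £1,724.38; 2% of the post-interest balance is now below £35.00, so the flat £35.00 minimum applies from here.
From month 226 a fixed £35.00 at rate r clears £1,724.38 in 70 more payments. Total: 225 + 70 = 295 months.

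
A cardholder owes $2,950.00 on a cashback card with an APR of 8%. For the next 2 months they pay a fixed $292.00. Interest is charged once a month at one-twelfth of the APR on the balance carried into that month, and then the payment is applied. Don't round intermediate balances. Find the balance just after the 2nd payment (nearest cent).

$2,403.52

Monthly rate r = 8%/12 = 0.666667% = 0.00666667.
Each month: B ← B·(1+r) − $292.00.
Month 1: interest $19.67; balance after payment $2,677.67.
Month 2: interest $17.85; balance after payment $2,403.52.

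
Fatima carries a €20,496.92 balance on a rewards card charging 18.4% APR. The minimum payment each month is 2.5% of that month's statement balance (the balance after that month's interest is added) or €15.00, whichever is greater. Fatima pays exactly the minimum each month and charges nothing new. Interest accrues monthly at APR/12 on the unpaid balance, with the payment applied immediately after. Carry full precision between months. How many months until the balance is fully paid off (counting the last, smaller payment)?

Monthly rate r = 18.4%/12 = 1.53333% = 0.0153333.
While 2.5% of the post-interest balance exceeds €15.00, each month B ← (B·(1+r))·(1 − 0.025), i.e. B shrinks by the factor (1+r)·0.975 = 0.98995.
This holds for months 1–352. Entering month 353 the balance is €585.54; 2.5% of the post-interest balance is now below €15.00, so the flat €15.00 minimum applies from here.
From month 353 a fixed €15.00 at rate r clears €585.54 in 60 more payments. Total: 352 + 60 = 412 months.

412 months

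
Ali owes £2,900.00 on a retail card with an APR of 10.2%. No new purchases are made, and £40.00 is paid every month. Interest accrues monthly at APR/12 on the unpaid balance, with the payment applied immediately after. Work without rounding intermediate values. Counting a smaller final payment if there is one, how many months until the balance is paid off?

114 months

Monthly rate r = 10.2%/12 = 0.85% = 0.0085.
Recurrence: B ← B·(1+r) − £40.00.
Month 1: interest £24.65; balance after payment £2,884.65.
Month 2: interest £24.52; balance after payment £2,869.17.
Closed form: n = −ln(1 − rB₀/P)/ln(1+r) = −ln(0.38375)/ln(1.0085) ≈ 113.156, so the balance reaches zero during payment 114.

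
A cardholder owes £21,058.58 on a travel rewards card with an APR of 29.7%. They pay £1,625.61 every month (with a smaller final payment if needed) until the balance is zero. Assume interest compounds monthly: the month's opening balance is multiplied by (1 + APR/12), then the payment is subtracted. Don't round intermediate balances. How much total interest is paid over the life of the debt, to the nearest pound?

Monthly rate r = 29.7%/12 = 2.475% = 0.02475.
Payoff takes n = ⌈−ln(1 − rB₀/P)/ln(1+r)⌉ = ⌈15.812⌉ = 16 payments; the last is £1,322.31.
Total paid = 15·£1,625.61 + £1,322.31 = £25,706.46.
Total interest = total paid − principal = £25,706.46 − £21,058.58 = £4,647.88.

£4,648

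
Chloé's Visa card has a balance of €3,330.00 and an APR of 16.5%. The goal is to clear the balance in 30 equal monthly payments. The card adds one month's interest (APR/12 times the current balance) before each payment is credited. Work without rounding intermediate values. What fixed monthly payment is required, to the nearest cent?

€136.21

Monthly rate r = 16.5%/12 = 1.375% = 0.01375.
Level-payment amortization: P = B₀·r / (1 − (1+r)^(−n)) = 3330.00·0.01375 / (1 − 1.01375^(−30)).
Denominator 1 − (1+r)^(−30) = 0.336143849.
P = 45.7875 / 0.336143849 ≈ 136.21.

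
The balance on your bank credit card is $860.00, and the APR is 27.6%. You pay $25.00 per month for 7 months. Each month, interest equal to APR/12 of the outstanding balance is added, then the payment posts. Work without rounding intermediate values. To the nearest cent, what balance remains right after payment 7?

Monthly rate r = 27.6%/12 = 2.3% = 0.023.
Each month: B ← B·(1+r) − $25.00.
Month 1: interest $19.78; balance after payment $854.78.
Month 2: interest $19.66; balance after payment $849.44.
Month 3: interest $19.54; balance after payment $843.98.
Month 4: interest $19.41; balance after payment $838.39.
Month 5: interest $19.28; balance after payment $832.67.
Month 6: interest $19.15; balance after payment $826.82.
Month 7: interest $19.02; balance after payment $820.84.

$820.84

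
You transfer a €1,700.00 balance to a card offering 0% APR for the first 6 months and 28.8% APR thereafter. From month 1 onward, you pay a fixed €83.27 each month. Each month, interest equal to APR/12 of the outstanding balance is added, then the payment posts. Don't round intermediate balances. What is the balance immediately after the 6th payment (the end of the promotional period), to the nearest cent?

€1,200.38

Promo months 1–6 at r₀ = 0%/12 = 0; months 7+ at r₁ = 28.8%/12 = 0.024.
After month 6 (no interest yet): B = €1,700.00 − 6·€83.27 = €1,200.38.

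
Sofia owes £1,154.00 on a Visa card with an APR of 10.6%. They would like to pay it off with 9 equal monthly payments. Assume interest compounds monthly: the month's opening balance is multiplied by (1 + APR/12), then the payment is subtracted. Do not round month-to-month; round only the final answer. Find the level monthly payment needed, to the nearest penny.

£133.95

Monthly rate r = 10.6%/12 = 0.883333% = 0.00883333.
Level-payment amortization: P = B₀·r / (1 − (1+r)^(−n)) = 1154.00·0.00883333 / (1 − 1.00883^(−9)).
Denominator 1 − (1+r)^(−9) = 0.0760995296.
P = 10.1937 / 0.0760995296 ≈ 133.95.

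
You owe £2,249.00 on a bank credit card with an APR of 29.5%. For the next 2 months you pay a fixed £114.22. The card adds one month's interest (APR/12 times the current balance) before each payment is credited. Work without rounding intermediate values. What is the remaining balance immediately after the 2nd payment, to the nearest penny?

£2,129.69

Monthly rate r = 29.5%/12 = 2.45833% = 0.0245833.
Each month: B ← B·(1+r) − £114.22.
Month 1: interest £55.29; balance after payment £2,190.07.
Month 2: interest £53.84; balance after payment £2,129.69.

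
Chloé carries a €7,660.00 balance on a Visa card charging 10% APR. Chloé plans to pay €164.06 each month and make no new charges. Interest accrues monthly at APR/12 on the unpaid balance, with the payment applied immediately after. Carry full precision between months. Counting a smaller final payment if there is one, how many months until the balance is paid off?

60 payments

Monthly rate r = 10%/12 = 0.833333% = 0.00833333.
Recurrence: B ← B·(1+r) − €164.06.
Month 1: interest €63.83; balance after payment €7,559.77.
Month 2: interest €63.00; balance after payment €7,458.71.
Closed form: n = −ln(1 − rB₀/P)/ln(1+r) = −ln(0.61091)/ln(1.00833) ≈ 59.382, so the balance reaches zero during payment 60.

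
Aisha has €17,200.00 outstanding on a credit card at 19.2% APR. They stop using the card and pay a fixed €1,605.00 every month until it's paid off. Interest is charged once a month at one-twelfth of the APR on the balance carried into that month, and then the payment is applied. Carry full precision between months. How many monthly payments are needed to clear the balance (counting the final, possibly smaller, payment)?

Monthly rate r = 19.2%/12 = 1.6% = 0.016.
Recurrence: B ← B·(1+r) − €1,605.00.
Month 1: interest €275.20; balance after payment €15,870.20.
Month 2: interest €253.92; balance after payment €14,519.12.
Closed form: n = −ln(1 − rB₀/P)/ln(1+r) = −ln(0.82854)/ln(1.016) ≈ 11.850, so the balance reaches zero during payment 12.

12 months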